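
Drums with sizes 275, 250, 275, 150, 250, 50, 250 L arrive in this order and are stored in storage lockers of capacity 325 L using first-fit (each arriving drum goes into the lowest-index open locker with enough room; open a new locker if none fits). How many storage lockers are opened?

6

  275 → locker 1 (new)  [load 275/325]
  250 → locker 2 (new)  [load 250/325]
  275 → locker 3 (new)  [load 275/325]
  150 → locker 4 (new)  [load 150/325]
  250 → locker 5 (new)  [load 250/325]
  50 → locker 1  [load 325/325]
  250 → locker 6 (new)  [load 250/325]
6 storage lockers opened.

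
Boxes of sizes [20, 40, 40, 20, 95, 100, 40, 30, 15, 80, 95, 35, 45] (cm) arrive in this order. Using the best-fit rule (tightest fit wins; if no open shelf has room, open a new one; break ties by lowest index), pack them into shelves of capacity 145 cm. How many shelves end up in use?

  20 → shelf 1 (new)  [load 20/145]
  40 → shelf 1  [load 60/145]
  40 → shelf 1  [load 100/145]
  20 → shelf 1  [load 120/145]
  95 → shelf 2 (new)  [load 95/145]
  100 → shelf 3 (new)  [load 100/145]
  40 → shelf 3  [load 140/145]
  30 → shelf 2  [load 125/145]
  15 → shelf 2  [load 140/145]
  80 → shelf 4 (new)  [load 80/145]
  95 → shelf 5 (new)  [load 95/145]
  35 → shelf 5  [load 130/145]
  45 → shelf 4  [load 125/145]
5 shelves opened.

5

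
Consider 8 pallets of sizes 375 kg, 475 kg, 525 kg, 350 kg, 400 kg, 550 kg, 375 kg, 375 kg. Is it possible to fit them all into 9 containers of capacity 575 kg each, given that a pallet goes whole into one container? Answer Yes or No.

Yes

A valid assignment using 8 containers:
  container 1: 550 = 550
  container 2: 525 = 525
  container 3: 475 = 475
  container 4: 400 = 400
  container 5: 375 = 375
  container 6: 375 = 375
  container 7: 375 = 375
  container 8: 350 = 350
That uses only 8 ≤ 9, so 9 containers are enough.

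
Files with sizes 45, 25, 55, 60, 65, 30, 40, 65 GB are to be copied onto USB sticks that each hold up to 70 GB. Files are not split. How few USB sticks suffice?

6

Total = 65 + 65 + 60 + 55 + 45 + 40 + 30 + 25 = 385 GB.
Lower bound: ⌈385/70⌉ = 6 USB sticks.
A packing using 6 USB sticks:
  USB stick 1: 65 = 65
  USB stick 2: 65 = 65
  USB stick 3: 60 = 60
  USB stick 4: 55 = 55
  USB stick 5: 45 + 25 = 70
  USB stick 6: 40 + 30 = 70
This matches the lower bound, so 6 is optimal.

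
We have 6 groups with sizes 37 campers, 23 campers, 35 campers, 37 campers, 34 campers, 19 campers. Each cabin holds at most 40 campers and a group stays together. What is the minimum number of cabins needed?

6

Total = 37 + 37 + 35 + 34 + 23 + 19 = 185 campers.
Lower bound: ⌈185/40⌉ = 5 cabins.
A packing using 6 cabins:
  cabin 1: 37 = 37
  cabin 2: 37 = 37
  cabin 3: 35 = 35
  cabin 4: 34 = 34
  cabin 5: 23 = 23
  cabin 6: 19 = 19
No arrangement into 5 cabins stays within capacity, so 6 is optimal.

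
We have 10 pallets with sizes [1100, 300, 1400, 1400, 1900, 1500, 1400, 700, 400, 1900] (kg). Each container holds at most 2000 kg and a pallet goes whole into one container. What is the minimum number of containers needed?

Total = 1900 + 1900 + 1500 + 1400 + 1400 + 1400 + 1100 + 700 + 400 + 300 = 12000 kg.
Lower bound: ⌈12000/2000⌉ = 6 containers.
Also, 7 pallets each exceed 1000 kg, and no two of those can share a container, so at least 7 containers are needed.
A packing using 7 containers:
  container 1: 1900 = 1900
  container 2: 1900 = 1900
  container 3: 1500 + 400 = 1900
  container 4: 1400 + 300 = 1700
  container 5: 1400 = 1400
  container 6: 1400 = 1400
  container 7: 1100 + 700 = 1800
This matches the lower bound, so 7 is optimal.

7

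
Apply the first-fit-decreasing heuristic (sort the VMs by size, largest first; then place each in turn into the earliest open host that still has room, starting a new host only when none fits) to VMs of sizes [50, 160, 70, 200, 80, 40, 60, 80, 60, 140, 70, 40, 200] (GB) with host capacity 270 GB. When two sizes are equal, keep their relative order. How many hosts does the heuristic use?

5

Sorted descending: 200, 200, 160, 140, 80, 80, 70, 70, 60, 60, 50, 40, 40.
  200 → host 1 (new)  [load 200/270]
  200 → host 2 (new)  [load 200/270]
  160 → host 3 (new)  [load 160/270]
  140 → host 4 (new)  [load 140/270]
  80 → host 3  [load 240/270]
  80 → host 4  [load 220/270]
  70 → host 1  [load 270/270]
  70 → host 2  [load 270/270]
  60 → host 5 (new)  [load 60/270]
  60 → host 5  [load 120/270]
  50 → host 4  [load 270/270]
  40 → host 5  [load 160/270]
  40 → host 5  [load 200/270]
5 hosts opened.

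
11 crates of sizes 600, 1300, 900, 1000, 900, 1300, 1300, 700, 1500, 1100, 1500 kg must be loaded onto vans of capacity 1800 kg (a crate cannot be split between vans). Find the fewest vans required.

8

Total = 1500 + 1500 + 1300 + 1300 + 1300 + 1100 + 1000 + 900 + 900 + 700 + 600 = 12100 kg.
Lower bound: ⌈12100/1800⌉ = 7 vans.
A packing using 8 vans:
  van 1: 1500 = 1500
  van 2: 1500 = 1500
  van 3: 1300 = 1300
  van 4: 1300 = 1300
  van 5: 1300 = 1300
  van 6: 1100 + 700 = 1800
  van 7: 1000 + 600 = 1600
  van 8: 900 + 900 = 1800
No arrangement into 7 vans stays within capacity, so 8 is optimal.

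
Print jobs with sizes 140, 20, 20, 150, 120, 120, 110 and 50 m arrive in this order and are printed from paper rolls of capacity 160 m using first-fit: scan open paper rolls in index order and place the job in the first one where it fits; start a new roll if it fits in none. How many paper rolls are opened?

  140 → roll 1 (new)  [load 140/160]
  20 → roll 1  [load 160/160]
  20 → roll 2 (new)  [load 20/160]
  150 → roll 3 (new)  [load 150/160]
  120 → roll 2  [load 140/160]
  120 → roll 4 (new)  [load 120/160]
  110 → roll 5 (new)  [load 110/160]
  50 → roll 5  [load 160/160]
5 paper rolls opened.

5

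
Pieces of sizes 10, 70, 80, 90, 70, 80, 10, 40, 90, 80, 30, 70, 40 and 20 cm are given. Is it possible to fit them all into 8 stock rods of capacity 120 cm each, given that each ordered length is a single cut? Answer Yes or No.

A valid assignment using 8 stock rods:
  stock rod 1: 90 + 30 = 120
  stock rod 2: 90 + 20 + 10 = 120
  stock rod 3: 80 + 40 = 120
  stock rod 4: 80 + 40 = 120
  stock rod 5: 80 + 10 = 90
  stock rod 6: 70 = 70
  stock rod 7: 70 = 70
  stock rod 8: 70 = 70
Every load is within 120 cm, so 8 stock rods suffice.

Yes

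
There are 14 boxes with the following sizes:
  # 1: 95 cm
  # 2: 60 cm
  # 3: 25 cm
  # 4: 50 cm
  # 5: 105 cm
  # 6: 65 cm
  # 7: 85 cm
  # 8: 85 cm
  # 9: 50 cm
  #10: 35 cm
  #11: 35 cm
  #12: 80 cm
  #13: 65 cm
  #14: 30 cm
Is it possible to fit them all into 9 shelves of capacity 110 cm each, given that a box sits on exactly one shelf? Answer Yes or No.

A valid assignment using 9 shelves:
  shelf 1: 105 = 105
  shelf 2: 95 = 95
  shelf 3: 85 + 25 = 110
  shelf 4: 85 = 85
  shelf 5: 80 + 30 = 110
  shelf 6: 65 + 35 = 100
  shelf 7: 65 + 35 = 100
  shelf 8: 60 + 50 = 110
  shelf 9: 50 = 50
Every load is within 110 cm, so 9 shelves suffice.

Yes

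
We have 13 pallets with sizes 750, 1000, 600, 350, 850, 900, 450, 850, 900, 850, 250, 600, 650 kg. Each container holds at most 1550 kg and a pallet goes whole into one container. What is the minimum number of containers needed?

Total = 1000 + 900 + 900 + 850 + 850 + 850 + 750 + 650 + 600 + 600 + 450 + 350 + 250 = 9000 kg.
Lower bound: ⌈9000/1550⌉ = 6 containers.
A packing using 7 containers:
  container 1: 1000 + 450 = 1450
  container 2: 900 + 650 = 1550
  container 3: 900 + 600 = 1500
  container 4: 850 + 600 = 1450
  container 5: 850 + 350 + 250 = 1450
  container 6: 850 = 850
  container 7: 750 = 750
No arrangement into 6 containers stays within capacity, so 7 is optimal.

7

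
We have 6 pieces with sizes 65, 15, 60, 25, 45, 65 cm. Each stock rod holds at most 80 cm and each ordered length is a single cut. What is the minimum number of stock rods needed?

Total = 65 + 65 + 60 + 45 + 25 + 15 = 275 cm.
Lower bound: ⌈275/80⌉ = 4 stock rods.
A packing using 4 stock rods:
  stock rod 1: 65 + 15 = 80
  stock rod 2: 65 = 65
  stock rod 3: 60 = 60
  stock rod 4: 45 + 25 = 70
This matches the lower bound, so 4 is optimal.

4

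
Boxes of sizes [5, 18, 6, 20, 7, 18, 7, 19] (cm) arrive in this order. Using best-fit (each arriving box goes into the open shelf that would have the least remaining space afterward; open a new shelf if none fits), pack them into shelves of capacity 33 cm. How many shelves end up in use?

  5 → shelf 1 (new)  [load 5/33]
  18 → shelf 1  [load 23/33]
  6 → shelf 1  [load 29/33]
  20 → shelf 2 (new)  [load 20/33]
  7 → shelf 2  [load 27/33]
  18 → shelf 3 (new)  [load 18/33]
  7 → shelf 3  [load 25/33]
  19 → shelf 4 (new)  [load 19/33]
4 shelves opened.

4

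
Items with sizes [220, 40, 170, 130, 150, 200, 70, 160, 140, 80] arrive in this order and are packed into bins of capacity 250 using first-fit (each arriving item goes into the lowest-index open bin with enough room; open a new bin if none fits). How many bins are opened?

  220 → bin 1 (new)  [load 220/250]
  40 → bin 2 (new)  [load 40/250]
  170 → bin 2  [load 210/250]
  130 → bin 3 (new)  [load 130/250]
  150 → bin 4 (new)  [load 150/250]
  200 → bin 5 (new)  [load 200/250]
  70 → bin 3  [load 200/250]
  160 → bin 6 (new)  [load 160/250]
  140 → bin 7 (new)  [load 140/250]
  80 → bin 4  [load 230/250]
7 bins opened.

7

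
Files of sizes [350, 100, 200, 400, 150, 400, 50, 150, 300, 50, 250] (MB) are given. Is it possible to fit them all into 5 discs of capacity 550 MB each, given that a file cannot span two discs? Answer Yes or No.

A valid assignment using 5 discs:
  disc 1: 400 + 150 = 550
  disc 2: 400 + 150 = 550
  disc 3: 350 + 200 = 550
  disc 4: 300 + 250 = 550
  disc 5: 100 + 50 + 50 = 200
Every load is within 550 MB, so 5 discs suffice.

Yes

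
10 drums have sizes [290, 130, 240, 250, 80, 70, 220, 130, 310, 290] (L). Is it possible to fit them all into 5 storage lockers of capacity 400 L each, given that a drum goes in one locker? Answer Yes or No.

Total = 2010 L; ⌈2010/400⌉ = 6.
At least 6 storage lockers are required, but only 5 are allowed.

No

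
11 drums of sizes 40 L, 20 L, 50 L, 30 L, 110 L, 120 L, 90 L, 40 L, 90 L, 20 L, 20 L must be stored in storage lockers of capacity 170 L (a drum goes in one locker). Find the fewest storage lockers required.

4

Total = 120 + 110 + 90 + 90 + 50 + 40 + 40 + 30 + 20 + 20 + 20 = 630 L.
Lower bound: ⌈630/170⌉ = 4 storage lockers.
A packing using 4 storage lockers:
  locker 1: 120 + 50 = 170
  locker 2: 110 + 40 + 20 = 170
  locker 3: 90 + 40 + 30 = 160
  locker 4: 90 + 20 + 20 = 130
This matches the lower bound, so 4 is optimal.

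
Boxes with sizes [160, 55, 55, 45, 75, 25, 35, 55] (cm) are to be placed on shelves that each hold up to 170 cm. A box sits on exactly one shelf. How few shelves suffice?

Total = 160 + 75 + 55 + 55 + 55 + 45 + 35 + 25 = 505 cm.
Lower bound: ⌈505/170⌉ = 3 shelves.
A packing using 4 shelves:
  shelf 1: 160 = 160
  shelf 2: 75 + 55 + 35 = 165
  shelf 3: 55 + 55 + 45 = 155
  shelf 4: 25 = 25
No arrangement into 3 shelves stays within capacity, so 4 is optimal.

4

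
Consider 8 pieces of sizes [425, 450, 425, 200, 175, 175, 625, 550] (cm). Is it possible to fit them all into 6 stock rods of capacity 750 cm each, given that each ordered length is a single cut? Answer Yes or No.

Yes

A valid assignment using 5 stock rods:
  stock rod 1: 625 = 625
  stock rod 2: 550 + 200 = 750
  stock rod 3: 450 + 175 = 625
  stock rod 4: 425 + 175 = 600
  stock rod 5: 425 = 425
That uses only 5 ≤ 6, so 6 stock rods are enough.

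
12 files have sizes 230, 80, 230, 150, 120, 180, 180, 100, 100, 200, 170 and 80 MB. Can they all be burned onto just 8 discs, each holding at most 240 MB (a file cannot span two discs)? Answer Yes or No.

No

Total = 1820 MB; ⌈1820/240⌉ = 8.
The bound of 8 does not rule out 8, but exhaustive search shows no assignment into 8 discs of capacity 240 MB exists — the minimum is 9.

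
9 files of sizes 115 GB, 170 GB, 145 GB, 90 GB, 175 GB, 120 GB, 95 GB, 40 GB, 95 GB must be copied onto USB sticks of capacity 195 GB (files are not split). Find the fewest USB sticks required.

Total = 175 + 170 + 145 + 120 + 115 + 95 + 95 + 90 + 40 = 1045 GB.
Lower bound: ⌈1045/195⌉ = 6 USB sticks.
A packing using 7 USB sticks:
  USB stick 1: 175 = 175
  USB stick 2: 170 = 170
  USB stick 3: 145 + 40 = 185
  USB stick 4: 120 = 120
  USB stick 5: 115 = 115
  USB stick 6: 95 + 95 = 190
  USB stick 7: 90 = 90
No arrangement into 6 USB sticks stays within capacity, so 7 is optimal.

7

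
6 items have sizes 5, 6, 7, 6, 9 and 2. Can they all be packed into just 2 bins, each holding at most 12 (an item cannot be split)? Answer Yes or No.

No

Total = 35; ⌈35/12⌉ = 3.
At least 3 bins are required, but only 2 are allowed.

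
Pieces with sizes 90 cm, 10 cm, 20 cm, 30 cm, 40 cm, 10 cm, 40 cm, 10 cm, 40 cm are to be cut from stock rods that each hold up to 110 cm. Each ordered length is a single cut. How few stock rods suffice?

Total = 90 + 40 + 40 + 40 + 30 + 20 + 10 + 10 + 10 = 290 cm.
Lower bound: ⌈290/110⌉ = 3 stock rods.
A packing using 3 stock rods:
  stock rod 1: 90 + 20 = 110
  stock rod 2: 40 + 40 + 30 = 110
  stock rod 3: 40 + 10 + 10 + 10 = 70
This matches the lower bound, so 3 is optimal.

3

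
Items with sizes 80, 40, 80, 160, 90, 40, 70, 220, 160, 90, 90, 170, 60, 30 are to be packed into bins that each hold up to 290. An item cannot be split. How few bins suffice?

Total = 220 + 170 + 160 + 160 + 90 + 90 + 90 + 80 + 80 + 70 + 60 + 40 + 40 + 30 = 1380.
Lower bound: ⌈1380/290⌉ = 5 bins.
A packing using 5 bins:
  bin 1: 220 + 70 = 290
  bin 2: 170 + 90 + 30 = 290
  bin 3: 160 + 90 + 40 = 290
  bin 4: 160 + 90 + 40 = 290
  bin 5: 80 + 80 + 60 = 220
This matches the lower bound, so 5 is optimal.

5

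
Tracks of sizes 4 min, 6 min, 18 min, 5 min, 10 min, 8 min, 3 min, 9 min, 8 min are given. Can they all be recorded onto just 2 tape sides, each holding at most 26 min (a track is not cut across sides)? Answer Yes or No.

No

Total = 71 min; ⌈71/26⌉ = 3.
At least 3 tape sides are required, but only 2 are allowed.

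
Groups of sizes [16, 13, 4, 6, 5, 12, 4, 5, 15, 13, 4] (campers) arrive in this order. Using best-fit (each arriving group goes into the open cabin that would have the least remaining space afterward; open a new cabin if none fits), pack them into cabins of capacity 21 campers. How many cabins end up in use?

  16 → cabin 1 (new)  [load 16/21]
  13 → cabin 2 (new)  [load 13/21]
  4 → cabin 1  [load 20/21]
  6 → cabin 2  [load 19/21]
  5 → cabin 3 (new)  [load 5/21]
  12 → cabin 3  [load 17/21]
  4 → cabin 3  [load 21/21]
  5 → cabin 4 (new)  [load 5/21]
  15 → cabin 4  [load 20/21]
  13 → cabin 5 (new)  [load 13/21]
  4 → cabin 5  [load 17/21]
5 cabins opened.

5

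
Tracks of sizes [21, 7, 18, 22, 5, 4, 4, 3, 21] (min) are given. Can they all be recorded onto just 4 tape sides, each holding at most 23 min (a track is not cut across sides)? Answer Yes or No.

No

Total = 105 min; ⌈105/23⌉ = 5.
At least 5 tape sides are required, but only 4 are allowed.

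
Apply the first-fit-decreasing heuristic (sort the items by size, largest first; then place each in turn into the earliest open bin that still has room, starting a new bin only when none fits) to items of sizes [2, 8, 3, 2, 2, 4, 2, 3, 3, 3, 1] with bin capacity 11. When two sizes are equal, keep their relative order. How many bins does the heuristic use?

Sorted descending: 8, 4, 3, 3, 3, 3, 2, 2, 2, 2, 1.
  8 → bin 1 (new)  [load 8/11]
  4 → bin 2 (new)  [load 4/11]
  3 → bin 1  [load 11/11]
  3 → bin 2  [load 7/11]
  3 → bin 2  [load 10/11]
  3 → bin 3 (new)  [load 3/11]
  2 → bin 3  [load 5/11]
  2 → bin 3  [load 7/11]
  2 → bin 3  [load 9/11]
  2 → bin 3  [load 11/11]
  1 → bin 2  [load 11/11]
3 bins opened.

3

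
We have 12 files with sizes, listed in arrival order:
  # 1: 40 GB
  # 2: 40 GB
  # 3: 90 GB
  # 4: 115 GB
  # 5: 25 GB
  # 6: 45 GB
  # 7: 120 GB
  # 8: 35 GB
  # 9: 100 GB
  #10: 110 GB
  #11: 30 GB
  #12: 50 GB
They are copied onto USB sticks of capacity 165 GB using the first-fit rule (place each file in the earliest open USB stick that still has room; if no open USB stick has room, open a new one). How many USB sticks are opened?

6

  40 → USB stick 1 (new)  [load 40/165]
  40 → USB stick 1  [load 80/165]
  90 → USB stick 2 (new)  [load 90/165]
  115 → USB stick 3 (new)  [load 115/165]
  25 → USB stick 1  [load 105/165]
  45 → USB stick 1  [load 150/165]
  120 → USB stick 4 (new)  [load 120/165]
  35 → USB stick 2  [load 125/165]
  100 → USB stick 5 (new)  [load 100/165]
  110 → USB stick 6 (new)  [load 110/165]
  30 → USB stick 2  [load 155/165]
  50 → USB stick 3  [load 165/165]
6 USB sticks opened.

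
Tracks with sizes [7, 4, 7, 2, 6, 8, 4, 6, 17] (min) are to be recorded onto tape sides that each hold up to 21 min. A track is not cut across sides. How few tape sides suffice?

Total = 17 + 8 + 7 + 7 + 6 + 6 + 4 + 4 + 2 = 61 min.
Lower bound: ⌈61/21⌉ = 3 tape sides.
A packing using 3 tape sides:
  side 1: 17 + 4 = 21
  side 2: 8 + 7 + 6 = 21
  side 3: 7 + 6 + 4 + 2 = 19
This matches the lower bound, so 3 is optimal.

3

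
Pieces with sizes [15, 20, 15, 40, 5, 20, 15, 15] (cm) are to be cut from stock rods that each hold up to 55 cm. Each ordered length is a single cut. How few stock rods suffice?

Total = 40 + 20 + 20 + 15 + 15 + 15 + 15 + 5 = 145 cm.
Lower bound: ⌈145/55⌉ = 3 stock rods.
A packing using 3 stock rods:
  stock rod 1: 40 + 15 = 55
  stock rod 2: 20 + 20 + 15 = 55
  stock rod 3: 15 + 15 + 5 = 35
This matches the lower bound, so 3 is optimal.

3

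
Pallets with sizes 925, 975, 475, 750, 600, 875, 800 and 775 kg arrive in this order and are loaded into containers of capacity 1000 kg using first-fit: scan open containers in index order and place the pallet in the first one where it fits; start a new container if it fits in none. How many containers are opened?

8

  925 → container 1 (new)  [load 925/1000]
  975 → container 2 (new)  [load 975/1000]
  475 → container 3 (new)  [load 475/1000]
  750 → container 4 (new)  [load 750/1000]
  600 → container 5 (new)  [load 600/1000]
  875 → container 6 (new)  [load 875/1000]
  800 → container 7 (new)  [load 800/1000]
  775 → container 8 (new)  [load 775/1000]
8 containers opened.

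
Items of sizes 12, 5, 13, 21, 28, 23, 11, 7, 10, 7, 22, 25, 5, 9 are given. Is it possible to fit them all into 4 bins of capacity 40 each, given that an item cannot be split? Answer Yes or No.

Total = 198; ⌈198/40⌉ = 5.
At least 5 bins are required, but only 4 are allowed.

No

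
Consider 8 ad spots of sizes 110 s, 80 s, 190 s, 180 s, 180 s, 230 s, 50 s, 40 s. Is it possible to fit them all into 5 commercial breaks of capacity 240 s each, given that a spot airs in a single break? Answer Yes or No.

A valid assignment using 5 commercial breaks:
  break 1: 230 = 230
  break 2: 190 + 50 = 240
  break 3: 180 + 40 = 220
  break 4: 180 = 180
  break 5: 110 + 80 = 190
Every load is within 240 s, so 5 commercial breaks suffice.

Yes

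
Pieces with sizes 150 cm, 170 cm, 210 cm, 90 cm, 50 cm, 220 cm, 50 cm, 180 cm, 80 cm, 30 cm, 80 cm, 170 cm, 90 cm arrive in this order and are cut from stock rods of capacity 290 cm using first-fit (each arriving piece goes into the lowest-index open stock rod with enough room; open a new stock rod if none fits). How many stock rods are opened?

6

  150 → stock rod 1 (new)  [load 150/290]
  170 → stock rod 2 (new)  [load 170/290]
  210 → stock rod 3 (new)  [load 210/290]
  90 → stock rod 1  [load 240/290]
  50 → stock rod 1  [load 290/290]
  220 → stock rod 4 (new)  [load 220/290]
  50 → stock rod 2  [load 220/290]
  180 → stock rod 5 (new)  [load 180/290]
  80 → stock rod 3  [load 290/290]
  30 → stock rod 2  [load 250/290]
  80 → stock rod 5  [load 260/290]
  170 → stock rod 6 (new)  [load 170/290]
  90 → stock rod 6  [load 260/290]
6 stock rods opened.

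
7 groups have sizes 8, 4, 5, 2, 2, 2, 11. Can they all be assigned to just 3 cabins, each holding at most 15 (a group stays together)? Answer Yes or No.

A valid assignment using 3 cabins:
  cabin 1: 11 + 4 = 15
  cabin 2: 8 + 5 + 2 = 15
  cabin 3: 2 + 2 = 4
Every load is within 15, so 3 cabins suffice.

Yes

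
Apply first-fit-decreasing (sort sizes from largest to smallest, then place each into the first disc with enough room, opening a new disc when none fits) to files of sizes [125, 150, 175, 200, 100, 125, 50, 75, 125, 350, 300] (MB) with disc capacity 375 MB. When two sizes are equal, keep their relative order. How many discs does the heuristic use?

Sorted descending: 350, 300, 200, 175, 150, 125, 125, 125, 100, 75, 50.
  350 → disc 1 (new)  [load 350/375]
  300 → disc 2 (new)  [load 300/375]
  200 → disc 3 (new)  [load 200/375]
  175 → disc 3  [load 375/375]
  150 → disc 4 (new)  [load 150/375]
  125 → disc 4  [load 275/375]
  125 → disc 5 (new)  [load 125/375]
  125 → disc 5  [load 250/375]
  100 → disc 4  [load 375/375]
  75 → disc 2  [load 375/375]
  50 → disc 5  [load 300/375]
5 discs opened.

5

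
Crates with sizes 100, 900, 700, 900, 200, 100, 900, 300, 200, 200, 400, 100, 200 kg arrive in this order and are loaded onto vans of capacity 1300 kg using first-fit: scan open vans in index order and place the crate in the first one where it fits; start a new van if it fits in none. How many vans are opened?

4

  100 → van 1 (new)  [load 100/1300]
  900 → van 1  [load 1000/1300]
  700 → van 2 (new)  [load 700/1300]
  900 → van 3 (new)  [load 900/1300]
  200 → van 1  [load 1200/1300]
  100 → van 1  [load 1300/1300]
  900 → van 4 (new)  [load 900/1300]
  300 → van 2  [load 1000/1300]
  200 → van 2  [load 1200/1300]
  200 → van 3  [load 1100/1300]
  400 → van 4  [load 1300/1300]
  100 → van 2  [load 1300/1300]
  200 → van 3  [load 1300/1300]
4 vans opened.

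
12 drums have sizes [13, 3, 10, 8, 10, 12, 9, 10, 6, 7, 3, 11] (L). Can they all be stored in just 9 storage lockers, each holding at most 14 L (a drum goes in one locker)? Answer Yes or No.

Yes

A valid assignment using 9 storage lockers:
  locker 1: 13 = 13
  locker 2: 12 = 12
  locker 3: 11 + 3 = 14
  locker 4: 10 + 3 = 13
  locker 5: 10 = 10
  locker 6: 10 = 10
  locker 7: 9 = 9
  locker 8: 8 + 6 = 14
  locker 9: 7 = 7
Every load is within 14 L, so 9 storage lockers suffice.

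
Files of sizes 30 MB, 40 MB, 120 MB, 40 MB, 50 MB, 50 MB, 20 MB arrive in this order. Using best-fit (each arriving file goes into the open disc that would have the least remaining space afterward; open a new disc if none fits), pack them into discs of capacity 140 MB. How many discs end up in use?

3

  30 → disc 1 (new)  [load 30/140]
  40 → disc 1  [load 70/140]
  120 → disc 2 (new)  [load 120/140]
  40 → disc 1  [load 110/140]
  50 → disc 3 (new)  [load 50/140]
  50 → disc 3  [load 100/140]
  20 → disc 2  [load 140/140]
3 discs opened.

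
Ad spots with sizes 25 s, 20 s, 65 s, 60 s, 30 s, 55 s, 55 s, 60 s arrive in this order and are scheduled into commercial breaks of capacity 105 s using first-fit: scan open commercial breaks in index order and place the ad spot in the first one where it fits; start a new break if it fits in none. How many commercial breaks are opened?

5

  25 → break 1 (new)  [load 25/105]
  20 → break 1  [load 45/105]
  65 → break 2 (new)  [load 65/105]
  60 → break 1  [load 105/105]
  30 → break 2  [load 95/105]
  55 → break 3 (new)  [load 55/105]
  55 → break 4 (new)  [load 55/105]
  60 → break 5 (new)  [load 60/105]
5 commercial breaks opened.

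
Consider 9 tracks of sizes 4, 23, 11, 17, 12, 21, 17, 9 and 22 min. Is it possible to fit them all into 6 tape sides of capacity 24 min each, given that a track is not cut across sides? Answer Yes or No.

No

Total = 136 min; ⌈136/24⌉ = 6.
The bound of 6 does not rule out 6, but exhaustive search shows no assignment into 6 tape sides of capacity 24 min exists — the minimum is 7.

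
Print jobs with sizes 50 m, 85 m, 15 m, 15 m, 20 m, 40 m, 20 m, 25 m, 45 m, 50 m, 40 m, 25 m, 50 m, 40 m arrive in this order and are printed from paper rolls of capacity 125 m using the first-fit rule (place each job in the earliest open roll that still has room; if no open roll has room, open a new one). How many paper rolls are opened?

5

  50 → roll 1 (new)  [load 50/125]
  85 → roll 2 (new)  [load 85/125]
  15 → roll 1  [load 65/125]
  15 → roll 1  [load 80/125]
  20 → roll 1  [load 100/125]
  40 → roll 2  [load 125/125]
  20 → roll 1  [load 120/125]
  25 → roll 3 (new)  [load 25/125]
  45 → roll 3  [load 70/125]
  50 → roll 3  [load 120/125]
  40 → roll 4 (new)  [load 40/125]
  25 → roll 4  [load 65/125]
  50 → roll 4  [load 115/125]
  40 → roll 5 (new)  [load 40/125]
5 paper rolls opened.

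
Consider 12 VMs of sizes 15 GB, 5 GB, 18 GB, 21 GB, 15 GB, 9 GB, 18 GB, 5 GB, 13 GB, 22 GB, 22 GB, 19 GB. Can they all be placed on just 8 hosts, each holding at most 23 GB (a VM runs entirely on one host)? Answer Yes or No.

No

Total = 182 GB; ⌈182/23⌉ = 8.
9 VMs each exceed half the capacity and cannot share a host, forcing at least 9 hosts.
At least 9 hosts are required, but only 8 are allowed.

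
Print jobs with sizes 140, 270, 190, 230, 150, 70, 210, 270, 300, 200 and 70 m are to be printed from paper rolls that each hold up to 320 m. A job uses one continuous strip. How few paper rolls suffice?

8

Total = 300 + 270 + 270 + 230 + 210 + 200 + 190 + 150 + 140 + 70 + 70 = 2100 m.
Lower bound: ⌈2100/320⌉ = 7 paper rolls.
A packing using 8 paper rolls:
  roll 1: 300 = 300
  roll 2: 270 = 270
  roll 3: 270 = 270
  roll 4: 230 + 70 = 300
  roll 5: 210 + 70 = 280
  roll 6: 200 = 200
  roll 7: 190 = 190
  roll 8: 150 + 140 = 290
No arrangement into 7 paper rolls stays within capacity, so 8 is optimal.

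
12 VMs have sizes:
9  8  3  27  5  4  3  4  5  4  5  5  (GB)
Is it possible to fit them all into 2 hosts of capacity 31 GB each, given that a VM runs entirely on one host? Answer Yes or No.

No

Total = 82 GB; ⌈82/31⌉ = 3.
At least 3 hosts are required, but only 2 are allowed.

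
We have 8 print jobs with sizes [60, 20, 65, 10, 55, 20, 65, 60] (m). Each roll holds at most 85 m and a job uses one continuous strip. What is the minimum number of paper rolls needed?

5

Total = 65 + 65 + 60 + 60 + 55 + 20 + 20 + 10 = 355 m.
Lower bound: ⌈355/85⌉ = 5 paper rolls.
A packing using 5 paper rolls:
  roll 1: 65 + 20 = 85
  roll 2: 65 + 20 = 85
  roll 3: 60 + 10 = 70
  roll 4: 60 = 60
  roll 5: 55 = 55
This matches the lower bound, so 5 is optimal.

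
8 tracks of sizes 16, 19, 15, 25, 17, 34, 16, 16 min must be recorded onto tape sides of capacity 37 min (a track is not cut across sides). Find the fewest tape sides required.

Total = 34 + 25 + 19 + 17 + 16 + 16 + 16 + 15 = 158 min.
Lower bound: ⌈158/37⌉ = 5 tape sides.
A packing using 5 tape sides:
  side 1: 34 = 34
  side 2: 25 = 25
  side 3: 19 + 17 = 36
  side 4: 16 + 16 = 32
  side 5: 16 + 15 = 31
This matches the lower bound, so 5 is optimal.

5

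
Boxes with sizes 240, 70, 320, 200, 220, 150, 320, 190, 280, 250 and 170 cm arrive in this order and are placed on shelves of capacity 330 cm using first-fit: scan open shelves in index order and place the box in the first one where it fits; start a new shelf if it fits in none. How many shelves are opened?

9

  240 → shelf 1 (new)  [load 240/330]
  70 → shelf 1  [load 310/330]
  320 → shelf 2 (new)  [load 320/330]
  200 → shelf 3 (new)  [load 200/330]
  220 → shelf 4 (new)  [load 220/330]
  150 → shelf 5 (new)  [load 150/330]
  320 → shelf 6 (new)  [load 320/330]
  190 → shelf 7 (new)  [load 190/330]
  280 → shelf 8 (new)  [load 280/330]
  250 → shelf 9 (new)  [load 250/330]
  170 → shelf 5  [load 320/330]
9 shelves opened.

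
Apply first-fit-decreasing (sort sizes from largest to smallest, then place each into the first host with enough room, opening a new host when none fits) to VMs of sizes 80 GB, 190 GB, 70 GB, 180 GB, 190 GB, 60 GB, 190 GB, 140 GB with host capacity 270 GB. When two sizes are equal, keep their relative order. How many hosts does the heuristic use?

Sorted descending: 190, 190, 190, 180, 140, 80, 70, 60.
  190 → host 1 (new)  [load 190/270]
  190 → host 2 (new)  [load 190/270]
  190 → host 3 (new)  [load 190/270]
  180 → host 4 (new)  [load 180/270]
  140 → host 5 (new)  [load 140/270]
  80 → host 1  [load 270/270]
  70 → host 2  [load 260/270]
  60 → host 3  [load 250/270]
5 hosts opened.

5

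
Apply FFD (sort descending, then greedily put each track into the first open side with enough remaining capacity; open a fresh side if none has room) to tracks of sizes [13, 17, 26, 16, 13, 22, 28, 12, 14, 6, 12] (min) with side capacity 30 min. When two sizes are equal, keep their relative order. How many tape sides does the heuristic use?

Sorted descending: 28, 26, 22, 17, 16, 14, 13, 13, 12, 12, 6.
  28 → side 1 (new)  [load 28/30]
  26 → side 2 (new)  [load 26/30]
  22 → side 3 (new)  [load 22/30]
  17 → side 4 (new)  [load 17/30]
  16 → side 5 (new)  [load 16/30]
  14 → side 5  [load 30/30]
  13 → side 4  [load 30/30]
  13 → side 6 (new)  [load 13/30]
  12 → side 6  [load 25/30]
  12 → side 7 (new)  [load 12/30]
  6 → side 3  [load 28/30]
7 tape sides opened.

7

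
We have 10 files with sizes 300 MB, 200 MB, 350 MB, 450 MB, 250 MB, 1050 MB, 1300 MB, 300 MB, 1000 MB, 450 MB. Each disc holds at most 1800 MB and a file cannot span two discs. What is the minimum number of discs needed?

Total = 1300 + 1050 + 1000 + 450 + 450 + 350 + 300 + 300 + 250 + 200 = 5650 MB.
Lower bound: ⌈5650/1800⌉ = 4 discs.
A packing using 4 discs:
  disc 1: 1300 + 450 = 1750
  disc 2: 1050 + 450 + 300 = 1800
  disc 3: 1000 + 350 + 300 = 1650
  disc 4: 250 + 200 = 450
This matches the lower bound, so 4 is optimal.

4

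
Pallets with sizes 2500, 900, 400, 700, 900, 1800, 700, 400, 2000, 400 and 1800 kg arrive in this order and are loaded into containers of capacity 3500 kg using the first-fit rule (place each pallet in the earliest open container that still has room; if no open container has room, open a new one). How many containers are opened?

5

  2500 → container 1 (new)  [load 2500/3500]
  900 → container 1  [load 3400/3500]
  400 → container 2 (new)  [load 400/3500]
  700 → container 2  [load 1100/3500]
  900 → container 2  [load 2000/3500]
  1800 → container 3 (new)  [load 1800/3500]
  700 → container 2  [load 2700/3500]
  400 → container 2  [load 3100/3500]
  2000 → container 4 (new)  [load 2000/3500]
  400 → container 2  [load 3500/3500]
  1800 → container 5 (new)  [load 1800/3500]
5 containers opened.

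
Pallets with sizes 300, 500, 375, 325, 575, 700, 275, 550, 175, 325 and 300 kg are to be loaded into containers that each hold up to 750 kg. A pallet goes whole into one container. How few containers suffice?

Total = 700 + 575 + 550 + 500 + 375 + 325 + 325 + 300 + 300 + 275 + 175 = 4400 kg.
Lower bound: ⌈4400/750⌉ = 6 containers.
A packing using 7 containers:
  container 1: 700 = 700
  container 2: 575 + 175 = 750
  container 3: 550 = 550
  container 4: 500 = 500
  container 5: 375 + 325 = 700
  container 6: 325 + 300 = 625
  container 7: 300 + 275 = 575
No arrangement into 6 containers stays within capacity, so 7 is optimal.

7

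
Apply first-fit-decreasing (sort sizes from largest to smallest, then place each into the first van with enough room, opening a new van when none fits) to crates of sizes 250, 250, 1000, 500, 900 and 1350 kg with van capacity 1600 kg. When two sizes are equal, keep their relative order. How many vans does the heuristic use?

3

Sorted descending: 1350, 1000, 900, 500, 250, 250.
  1350 → van 1 (new)  [load 1350/1600]
  1000 → van 2 (new)  [load 1000/1600]
  900 → van 3 (new)  [load 900/1600]
  500 → van 2  [load 1500/1600]
  250 → van 1  [load 1600/1600]
  250 → van 3  [load 1150/1600]
3 vans opened.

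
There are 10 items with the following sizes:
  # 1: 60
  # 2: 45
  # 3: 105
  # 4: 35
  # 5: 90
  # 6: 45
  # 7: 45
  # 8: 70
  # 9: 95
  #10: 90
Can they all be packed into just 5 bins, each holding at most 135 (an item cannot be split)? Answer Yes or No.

No

Total = 680; ⌈680/135⌉ = 6.
At least 6 bins are required, but only 5 are allowed.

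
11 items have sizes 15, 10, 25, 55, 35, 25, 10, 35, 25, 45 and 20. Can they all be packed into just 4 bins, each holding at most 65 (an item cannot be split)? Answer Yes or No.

Total = 300; ⌈300/65⌉ = 5.
At least 5 bins are required, but only 4 are allowed.

No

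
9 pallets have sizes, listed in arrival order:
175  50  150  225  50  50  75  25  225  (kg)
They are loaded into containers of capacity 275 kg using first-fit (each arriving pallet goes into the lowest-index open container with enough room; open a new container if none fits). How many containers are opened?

4

  175 → container 1 (new)  [load 175/275]
  50 → container 1  [load 225/275]
  150 → container 2 (new)  [load 150/275]
  225 → container 3 (new)  [load 225/275]
  50 → container 1  [load 275/275]
  50 → container 2  [load 200/275]
  75 → container 2  [load 275/275]
  25 → container 3  [load 250/275]
  225 → container 4 (new)  [load 225/275]
4 containers opened.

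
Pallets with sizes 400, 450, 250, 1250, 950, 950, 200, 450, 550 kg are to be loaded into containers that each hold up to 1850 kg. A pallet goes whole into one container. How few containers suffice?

3

Total = 1250 + 950 + 950 + 550 + 450 + 450 + 400 + 250 + 200 = 5450 kg.
Lower bound: ⌈5450/1850⌉ = 3 containers.
A packing using 3 containers:
  container 1: 1250 + 550 = 1800
  container 2: 950 + 450 + 450 = 1850
  container 3: 950 + 400 + 250 + 200 = 1800
This matches the lower bound, so 3 is optimal.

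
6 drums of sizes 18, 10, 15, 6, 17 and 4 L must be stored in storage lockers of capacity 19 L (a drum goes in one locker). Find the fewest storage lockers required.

4

Total = 18 + 17 + 15 + 10 + 6 + 4 = 70 L.
Lower bound: ⌈70/19⌉ = 4 storage lockers.
A packing using 4 storage lockers:
  locker 1: 18 = 18
  locker 2: 17 = 17
  locker 3: 15 + 4 = 19
  locker 4: 10 + 6 = 16
This matches the lower bound, so 4 is optimal.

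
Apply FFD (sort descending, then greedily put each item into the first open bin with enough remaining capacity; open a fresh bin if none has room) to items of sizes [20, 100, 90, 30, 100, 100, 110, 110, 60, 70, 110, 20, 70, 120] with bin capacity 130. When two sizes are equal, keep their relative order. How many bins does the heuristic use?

Sorted descending: 120, 110, 110, 110, 100, 100, 100, 90, 70, 70, 60, 30, 20, 20.
  120 → bin 1 (new)  [load 120/130]
  110 → bin 2 (new)  [load 110/130]
  110 → bin 3 (new)  [load 110/130]
  110 → bin 4 (new)  [load 110/130]
  100 → bin 5 (new)  [load 100/130]
  100 → bin 6 (new)  [load 100/130]
  100 → bin 7 (new)  [load 100/130]
  90 → bin 8 (new)  [load 90/130]
  70 → bin 9 (new)  [load 70/130]
  70 → bin 10 (new)  [load 70/130]
  60 → bin 9  [load 130/130]
  30 → bin 5  [load 130/130]
  20 → bin 2  [load 130/130]
  20 → bin 3  [load 130/130]
10 bins opened.

10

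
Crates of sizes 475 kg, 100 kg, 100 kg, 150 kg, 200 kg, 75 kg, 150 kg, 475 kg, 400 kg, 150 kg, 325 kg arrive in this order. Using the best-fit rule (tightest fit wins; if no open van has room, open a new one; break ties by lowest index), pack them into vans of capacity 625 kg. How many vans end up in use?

  475 → van 1 (new)  [load 475/625]
  100 → van 1  [load 575/625]
  100 → van 2 (new)  [load 100/625]
  150 → van 2  [load 250/625]
  200 → van 2  [load 450/625]
  75 → van 2  [load 525/625]
  150 → van 3 (new)  [load 150/625]
  475 → van 3  [load 625/625]
  400 → van 4 (new)  [load 400/625]
  150 → van 4  [load 550/625]
  325 → van 5 (new)  [load 325/625]
5 vans opened.

5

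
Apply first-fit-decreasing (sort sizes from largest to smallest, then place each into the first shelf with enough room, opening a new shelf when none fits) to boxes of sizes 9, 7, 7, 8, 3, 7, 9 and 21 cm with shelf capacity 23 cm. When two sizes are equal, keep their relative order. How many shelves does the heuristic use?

4

Sorted descending: 21, 9, 9, 8, 7, 7, 7, 3.
  21 → shelf 1 (new)  [load 21/23]
  9 → shelf 2 (new)  [load 9/23]
  9 → shelf 2  [load 18/23]
  8 → shelf 3 (new)  [load 8/23]
  7 → shelf 3  [load 15/23]
  7 → shelf 3  [load 22/23]
  7 → shelf 4 (new)  [load 7/23]
  3 → shelf 2  [load 21/23]
4 shelves opened.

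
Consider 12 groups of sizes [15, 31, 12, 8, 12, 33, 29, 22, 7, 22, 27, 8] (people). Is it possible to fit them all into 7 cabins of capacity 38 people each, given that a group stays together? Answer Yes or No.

Yes

A valid assignment using 7 cabins:
  cabin 1: 33 = 33
  cabin 2: 31 + 7 = 38
  cabin 3: 29 + 8 = 37
  cabin 4: 27 + 8 = 35
  cabin 5: 22 + 15 = 37
  cabin 6: 22 + 12 = 34
  cabin 7: 12 = 12
Every load is within 38 people, so 7 cabins suffice.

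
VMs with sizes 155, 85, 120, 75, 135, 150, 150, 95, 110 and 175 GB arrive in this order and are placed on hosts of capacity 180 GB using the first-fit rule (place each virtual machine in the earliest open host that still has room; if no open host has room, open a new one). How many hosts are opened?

9

  155 → host 1 (new)  [load 155/180]
  85 → host 2 (new)  [load 85/180]
  120 → host 3 (new)  [load 120/180]
  75 → host 2  [load 160/180]
  135 → host 4 (new)  [load 135/180]
  150 → host 5 (new)  [load 150/180]
  150 → host 6 (new)  [load 150/180]
  95 → host 7 (new)  [load 95/180]
  110 → host 8 (new)  [load 110/180]
  175 → host 9 (new)  [load 175/180]
9 hosts opened.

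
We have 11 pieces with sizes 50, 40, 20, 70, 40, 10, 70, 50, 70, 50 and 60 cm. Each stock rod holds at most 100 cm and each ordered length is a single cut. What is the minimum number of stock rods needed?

6

Total = 70 + 70 + 70 + 60 + 50 + 50 + 50 + 40 + 40 + 20 + 10 = 530 cm.
Lower bound: ⌈530/100⌉ = 6 stock rods.
A packing using 6 stock rods:
  stock rod 1: 70 + 20 + 10 = 100
  stock rod 2: 70 = 70
  stock rod 3: 70 = 70
  stock rod 4: 60 + 40 = 100
  stock rod 5: 50 + 50 = 100
  stock rod 6: 50 + 40 = 90
This matches the lower bound, so 6 is optimal.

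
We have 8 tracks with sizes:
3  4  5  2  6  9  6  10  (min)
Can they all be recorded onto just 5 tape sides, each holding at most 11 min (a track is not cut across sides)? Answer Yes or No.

Yes

A valid assignment using 5 tape sides:
  side 1: 10 = 10
  side 2: 9 + 2 = 11
  side 3: 6 + 5 = 11
  side 4: 6 + 4 = 10
  side 5: 3 = 3
Every load is within 11 min, so 5 tape sides suffice.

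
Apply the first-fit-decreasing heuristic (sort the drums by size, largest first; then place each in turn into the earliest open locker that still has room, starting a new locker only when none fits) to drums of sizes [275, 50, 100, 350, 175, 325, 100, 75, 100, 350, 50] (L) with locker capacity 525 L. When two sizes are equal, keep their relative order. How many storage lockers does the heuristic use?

4

Sorted descending: 350, 350, 325, 275, 175, 100, 100, 100, 75, 50, 50.
  350 → locker 1 (new)  [load 350/525]
  350 → locker 2 (new)  [load 350/525]
  325 → locker 3 (new)  [load 325/525]
  275 → locker 4 (new)  [load 275/525]
  175 → locker 1  [load 525/525]
  100 → locker 2  [load 450/525]
  100 → locker 3  [load 425/525]
  100 → locker 3  [load 525/525]
  75 → locker 2  [load 525/525]
  50 → locker 4  [load 325/525]
  50 → locker 4  [load 375/525]
4 storage lockers opened.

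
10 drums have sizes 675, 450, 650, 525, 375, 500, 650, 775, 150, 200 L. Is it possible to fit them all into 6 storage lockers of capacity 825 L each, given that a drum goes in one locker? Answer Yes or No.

Total = 4950 L; ⌈4950/825⌉ = 6.
7 drums each exceed half the capacity and cannot share a locker, forcing at least 7 storage lockers.
At least 7 storage lockers are required, but only 6 are allowed.

No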